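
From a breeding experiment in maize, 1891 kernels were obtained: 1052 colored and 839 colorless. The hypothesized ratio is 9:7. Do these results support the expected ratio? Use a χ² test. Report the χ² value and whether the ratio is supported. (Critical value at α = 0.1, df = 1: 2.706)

The 9:7 ratio has 16 parts, so with N = 1891 the expected counts are:
  colored: 1891 × 9/16 = 1063.6875
  colorless: 1891 × 7/16 = 827.3125
χ² = Σ (O − E)² / E
  colored: (1052 − 1063.6875)² / 1063.6875 = 0.1284
  colorless: (839 − 827.3125)² / 827.3125 = 0.1651
χ² = 0.1284 + 0.1651 = 0.2935 ≈ 0.294
Degrees of freedom = 2 − 1 = 1; critical value at α = 0.1 is 2.706.
Since 0.294 < 2.706, we fail to reject the null hypothesis — the data are consistent with the 9:7 ratio.

0.294; consistent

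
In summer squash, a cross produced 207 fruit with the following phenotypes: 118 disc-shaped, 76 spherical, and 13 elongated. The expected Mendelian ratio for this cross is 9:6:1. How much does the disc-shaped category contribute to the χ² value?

0.021

The 9:6:1 ratio has 16 parts, so with N = 207 the expected counts are:
  disc-shaped: 207 × 9/16 = 116.4375
  spherical: 207 × 6/16 = 77.625
  elongated: 207 × 1/16 = 12.9375
Contribution of disc-shaped: (118 − 116.4375)² / 116.4375 = 0.0210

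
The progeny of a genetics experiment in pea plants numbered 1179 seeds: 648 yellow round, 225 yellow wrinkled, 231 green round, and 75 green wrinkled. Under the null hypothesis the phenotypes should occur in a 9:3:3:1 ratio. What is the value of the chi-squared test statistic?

The 9:3:3:1 ratio has 16 parts, so with N = 1179 the expected counts are:
  yellow round: 1179 × 9/16 = 663.1875
  yellow wrinkled: 1179 × 3/16 = 221.0625
  green round: 1179 × 3/16 = 221.0625
  green wrinkled: 1179 × 1/16 = 73.6875
χ² = Σ (O − E)² / E
  yellow round: (648 − 663.1875)² / 663.1875 = 0.3478
  yellow wrinkled: (225 − 221.0625)² / 221.0625 = 0.0701
  green round: (231 − 221.0625)² / 221.0625 = 0.4467
  green wrinkled: (75 − 73.6875)² / 73.6875 = 0.0234
χ² = 0.3478 + 0.0701 + 0.4467 + 0.0234 = 0.888

0.888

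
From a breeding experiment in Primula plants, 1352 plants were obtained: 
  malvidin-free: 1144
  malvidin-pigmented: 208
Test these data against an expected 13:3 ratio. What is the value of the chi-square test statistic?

10.051

The 13:3 ratio has 16 parts, so with N = 1352 the expected counts are:
  malvidin-free: 1352 × 13/16 = 1098.5
  malvidin-pigmented: 1352 × 3/16 = 253.5
χ² = Σ (O − E)² / E
  malvidin-free: (1144 − 1098.5)² / 1098.5 = 1.8846
  malvidin-pigmented: (208 − 253.5)² / 253.5 = 8.1667
χ² = 1.8846 + 8.1667 = 10.0513 ≈ 10.051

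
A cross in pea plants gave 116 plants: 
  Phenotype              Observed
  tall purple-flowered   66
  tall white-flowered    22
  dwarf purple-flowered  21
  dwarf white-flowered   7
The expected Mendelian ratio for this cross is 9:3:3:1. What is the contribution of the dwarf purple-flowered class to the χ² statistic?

0.026

Under the 9:3:3:1 hypothesis (Σ ratio = 16, N = 116):
  tall purple-flowered: 116 × 9/16 = 65.25
  tall white-flowered: 116 × 3/16 = 21.75
  dwarf purple-flowered: 116 × 3/16 = 21.75
  dwarf white-flowered: 116 × 1/16 = 7.25
Contribution of dwarf purple-flowered: (21 − 21.75)² / 21.75 = 0.0259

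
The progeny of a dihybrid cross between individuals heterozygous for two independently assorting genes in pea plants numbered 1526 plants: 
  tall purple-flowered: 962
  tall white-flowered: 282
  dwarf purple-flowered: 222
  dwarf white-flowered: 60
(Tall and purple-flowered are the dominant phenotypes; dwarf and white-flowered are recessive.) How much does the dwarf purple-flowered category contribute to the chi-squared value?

14.371

A dihybrid F₂ with independent assortment and complete dominance at both loci gives a 9:3:3:1 phenotypic ratio.
Expected counts for N = 1526 under a 9:3:3:1 ratio (total parts = 16):
  tall purple-flowered: 1526 × 9/16 = 858.375
  tall white-flowered: 1526 × 3/16 = 286.125
  dwarf purple-flowered: 1526 × 3/16 = 286.125
  dwarf white-flowered: 1526 × 1/16 = 95.375
Contribution of dwarf purple-flowered: (222 − 286.125)² / 286.125 = 14.3714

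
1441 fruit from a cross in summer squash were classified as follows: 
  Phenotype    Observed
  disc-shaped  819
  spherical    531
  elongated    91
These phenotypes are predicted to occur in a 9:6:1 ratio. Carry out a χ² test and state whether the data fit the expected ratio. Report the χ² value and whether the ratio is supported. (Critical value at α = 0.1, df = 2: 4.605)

0.260; consistent

The 9:6:1 ratio has 16 parts, so with N = 1441 the expected counts are:
  disc-shaped: 1441 × 9/16 = 810.5625
  spherical: 1441 × 6/16 = 540.375
  elongated: 1441 × 1/16 = 90.0625
χ² = Σ (O − E)² / E
  disc-shaped: (819 − 810.5625)² / 810.5625 = 0.0878
  spherical: (531 − 540.375)² / 540.375 = 0.1626
  elongated: (91 − 90.0625)² / 90.0625 = 0.0098
χ² = 0.0878 + 0.1626 + 0.0098 = 0.2602 ≈ 0.260
Degrees of freedom = 3 − 1 = 2; critical value at α = 0.1 is 4.605.
Since 0.260 < 4.605, we fail to reject the null hypothesis — the data are consistent with the 9:6:1 ratio.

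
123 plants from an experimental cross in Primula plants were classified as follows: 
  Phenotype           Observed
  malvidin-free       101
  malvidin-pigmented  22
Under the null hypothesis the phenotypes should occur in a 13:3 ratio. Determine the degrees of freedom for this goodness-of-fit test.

A goodness-of-fit test with 2 phenotype classes has df = 2 − 1 = 1.

1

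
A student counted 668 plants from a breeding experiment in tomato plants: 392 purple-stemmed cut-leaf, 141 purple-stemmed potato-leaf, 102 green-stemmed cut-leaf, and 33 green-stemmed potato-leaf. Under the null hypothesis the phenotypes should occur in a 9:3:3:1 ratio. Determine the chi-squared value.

8.833

Expected counts for N = 668 under a 9:3:3:1 ratio (total parts = 16):
  purple-stemmed cut-leaf: 668 × 9/16 = 375.75
  purple-stemmed potato-leaf: 668 × 3/16 = 125.25
  green-stemmed cut-leaf: 668 × 3/16 = 125.25
  green-stemmed potato-leaf: 668 × 1/16 = 41.75
χ² = Σ (O − E)² / E
  purple-stemmed cut-leaf: (392 − 375.75)² / 375.75 = 0.7028
  purple-stemmed potato-leaf: (141 − 125.25)² / 125.25 = 1.9805
  green-stemmed cut-leaf: (102 − 125.25)² / 125.25 = 4.3159
  green-stemmed potato-leaf: (33 − 41.75)² / 41.75 = 1.8338
χ² = 0.7028 + 1.9805 + 4.3159 + 1.8338 = 8.833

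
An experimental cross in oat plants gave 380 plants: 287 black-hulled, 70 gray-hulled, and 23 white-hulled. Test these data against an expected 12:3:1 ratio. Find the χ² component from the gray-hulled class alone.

Under the 12:3:1 hypothesis (Σ ratio = 16, N = 380):
  black-hulled: 380 × 12/16 = 285
  gray-hulled: 380 × 3/16 = 71.25
  white-hulled: 380 × 1/16 = 23.75
Contribution of gray-hulled: (70 − 71.25)² / 71.25 = 0.0219

0.022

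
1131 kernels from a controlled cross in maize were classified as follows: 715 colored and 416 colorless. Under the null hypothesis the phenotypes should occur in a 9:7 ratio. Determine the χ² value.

Under the 9:7 hypothesis (Σ ratio = 16, N = 1131):
  colored: 1131 × 9/16 = 636.1875
  colorless: 1131 × 7/16 = 494.8125
χ² = Σ (O − E)² / E
  colored: (715 − 636.1875)² / 636.1875 = 9.7635
  colorless: (416 − 494.8125)² / 494.8125 = 12.5531
χ² = 9.7635 + 12.5531 = 22.3166 ≈ 22.317

22.317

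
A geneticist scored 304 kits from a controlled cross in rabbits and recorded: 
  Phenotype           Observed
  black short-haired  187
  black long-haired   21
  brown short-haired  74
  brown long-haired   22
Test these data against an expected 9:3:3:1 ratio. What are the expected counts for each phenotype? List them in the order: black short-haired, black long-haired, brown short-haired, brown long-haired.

Under the 9:3:3:1 hypothesis (Σ ratio = 16, N = 304):
  black short-haired: 304 × 9/16 = 171
  black long-haired: 304 × 3/16 = 57
  brown short-haired: 304 × 3/16 = 57
  brown long-haired: 304 × 1/16 = 19

171, 57, 57, 19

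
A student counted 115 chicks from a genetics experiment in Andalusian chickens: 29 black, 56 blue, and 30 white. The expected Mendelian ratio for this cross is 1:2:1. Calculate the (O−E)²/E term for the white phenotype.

Under the 1:2:1 hypothesis (Σ ratio = 4, N = 115):
  black: 115 × 1/4 = 28.75
  blue: 115 × 2/4 = 57.5
  white: 115 × 1/4 = 28.75
Contribution of white: (30 − 28.75)² / 28.75 = 0.0543

0.054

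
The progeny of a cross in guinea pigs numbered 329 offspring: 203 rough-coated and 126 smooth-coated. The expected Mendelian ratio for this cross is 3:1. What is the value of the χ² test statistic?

31.028

Under the 3:1 hypothesis (Σ ratio = 4, N = 329):
  rough-coated: 329 × 3/4 = 246.75
  smooth-coated: 329 × 1/4 = 82.25
χ² = Σ (O − E)² / E
  rough-coated: (203 − 246.75)² / 246.75 = 7.7571
  smooth-coated: (126 − 82.25)² / 82.25 = 23.2713
χ² = 7.7571 + 23.2713 = 31.0284 ≈ 31.028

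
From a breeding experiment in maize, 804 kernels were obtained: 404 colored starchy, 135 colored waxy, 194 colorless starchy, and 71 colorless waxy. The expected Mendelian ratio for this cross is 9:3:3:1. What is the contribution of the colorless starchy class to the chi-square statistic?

The 9:3:3:1 ratio has 16 parts, so with N = 804 the expected counts are:
  colored starchy: 804 × 9/16 = 452.25
  colored waxy: 804 × 3/16 = 150.75
  colorless starchy: 804 × 3/16 = 150.75
  colorless waxy: 804 × 1/16 = 50.25
Contribution of colorless starchy: (194 − 150.75)² / 150.75 = 12.4084

12.408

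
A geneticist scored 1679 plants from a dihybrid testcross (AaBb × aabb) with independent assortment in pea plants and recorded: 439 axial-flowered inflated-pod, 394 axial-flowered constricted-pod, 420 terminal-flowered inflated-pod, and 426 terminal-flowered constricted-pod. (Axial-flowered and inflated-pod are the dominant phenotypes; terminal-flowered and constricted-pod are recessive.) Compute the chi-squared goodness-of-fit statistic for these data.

A dihybrid testcross with independent assortment gives a 1:1:1:1 ratio.
Total ratio parts = 4. Expected numbers out of 1679:
  axial-flowered inflated-pod: 1679 × 1/4 = 419.75
  axial-flowered constricted-pod: 1679 × 1/4 = 419.75
  terminal-flowered inflated-pod: 1679 × 1/4 = 419.75
  terminal-flowered constricted-pod: 1679 × 1/4 = 419.75
χ² = Σ (O − E)² / E
  axial-flowered inflated-pod: (439 − 419.75)² / 419.75 = 0.8828
  axial-flowered constricted-pod: (394 − 419.75)² / 419.75 = 1.5797
  terminal-flowered inflated-pod: (420 − 419.75)² / 419.75 = 0.0001
  terminal-flowered constricted-pod: (426 − 419.75)² / 419.75 = 0.0931
χ² = 0.8828 + 1.5797 + 0.0001 + 0.0931 = 2.5557 ≈ 2.556

2.556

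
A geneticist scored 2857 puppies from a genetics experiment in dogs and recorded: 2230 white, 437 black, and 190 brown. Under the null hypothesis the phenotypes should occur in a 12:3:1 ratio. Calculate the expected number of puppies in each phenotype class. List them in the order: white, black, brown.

2142.75, 535.6875, 178.5625

Expected counts for N = 2857 under a 12:3:1 ratio (total parts = 16):
  white: 2857 × 12/16 = 2142.75
  black: 2857 × 3/16 = 535.6875
  brown: 2857 × 1/16 = 178.5625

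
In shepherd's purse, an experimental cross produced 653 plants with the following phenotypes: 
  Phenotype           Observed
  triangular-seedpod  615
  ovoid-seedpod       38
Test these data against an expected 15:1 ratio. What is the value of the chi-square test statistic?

0.207

Expected counts for N = 653 under a 15:1 ratio (total parts = 16):
  triangular-seedpod: 653 × 15/16 = 612.1875
  ovoid-seedpod: 653 × 1/16 = 40.8125
χ² = Σ (O − E)² / E
  triangular-seedpod: (615 − 612.1875)² / 612.1875 = 0.0129
  ovoid-seedpod: (38 − 40.8125)² / 40.8125 = 0.1938
χ² = 0.0129 + 0.1938 = 0.2067 ≈ 0.207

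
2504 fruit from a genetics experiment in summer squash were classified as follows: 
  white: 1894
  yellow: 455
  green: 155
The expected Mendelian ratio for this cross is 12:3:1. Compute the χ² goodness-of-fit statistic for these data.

0.599

Expected counts for N = 2504 under a 12:3:1 ratio (total parts = 16):
  white: 2504 × 12/16 = 1878
  yellow: 2504 × 3/16 = 469.5
  green: 2504 × 1/16 = 156.5
χ² = Σ (O − E)² / E
  white: (1894 − 1878)² / 1878 = 0.1363
  yellow: (455 − 469.5)² / 469.5 = 0.4478
  green: (155 − 156.5)² / 156.5 = 0.0144
χ² = 0.1363 + 0.4478 + 0.0144 = 0.5985 ≈ 0.599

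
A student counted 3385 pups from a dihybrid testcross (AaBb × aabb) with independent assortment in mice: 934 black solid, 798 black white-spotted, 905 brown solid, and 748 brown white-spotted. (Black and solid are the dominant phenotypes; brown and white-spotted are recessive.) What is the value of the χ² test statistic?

A dihybrid testcross with independent assortment gives a 1:1:1:1 ratio.
Expected counts for N = 3385 under a 1:1:1:1 ratio (total parts = 4):
  black solid: 3385 × 1/4 = 846.25
  black white-spotted: 3385 × 1/4 = 846.25
  brown solid: 3385 × 1/4 = 846.25
  brown white-spotted: 3385 × 1/4 = 846.25
χ² = Σ (O − E)² / E
  black solid: (934 − 846.25)² / 846.25 = 9.0990
  black white-spotted: (798 − 846.25)² / 846.25 = 2.7510
  brown solid: (905 − 846.25)² / 846.25 = 4.0787
  brown white-spotted: (748 − 846.25)² / 846.25 = 11.4069
χ² = 9.0990 + 2.7510 + 4.0787 + 11.4069 = 27.3356 ≈ 27.336

27.336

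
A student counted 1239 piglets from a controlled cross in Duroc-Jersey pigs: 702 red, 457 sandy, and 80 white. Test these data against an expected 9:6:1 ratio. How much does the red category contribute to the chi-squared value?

0.037

The 9:6:1 ratio has 16 parts, so with N = 1239 the expected counts are:
  red: 1239 × 9/16 = 696.9375
  sandy: 1239 × 6/16 = 464.625
  white: 1239 × 1/16 = 77.4375
Contribution of red: (702 − 696.9375)² / 696.9375 = 0.0368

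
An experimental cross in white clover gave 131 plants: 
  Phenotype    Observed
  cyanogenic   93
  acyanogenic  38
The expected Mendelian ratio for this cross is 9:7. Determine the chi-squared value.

Total ratio parts = 16. Expected numbers out of 131:
  cyanogenic: 131 × 9/16 = 73.6875
  acyanogenic: 131 × 7/16 = 57.3125
χ² = Σ (O − E)² / E
  cyanogenic: (93 − 73.6875)² / 73.6875 = 5.0615
  acyanogenic: (38 − 57.3125)² / 57.3125 = 6.5077
χ² = 5.0615 + 6.5077 = 11.5692 ≈ 11.569

11.569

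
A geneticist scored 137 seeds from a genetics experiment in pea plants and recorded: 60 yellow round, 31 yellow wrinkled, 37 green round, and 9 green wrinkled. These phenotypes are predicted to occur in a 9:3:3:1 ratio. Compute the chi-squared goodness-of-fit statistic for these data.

9.881

Under the 9:3:3:1 hypothesis (Σ ratio = 16, N = 137):
  yellow round: 137 × 9/16 = 77.0625
  yellow wrinkled: 137 × 3/16 = 25.6875
  green round: 137 × 3/16 = 25.6875
  green wrinkled: 137 × 1/16 = 8.5625
χ² = Σ (O − E)² / E
  yellow round: (60 − 77.0625)² / 77.0625 = 3.7778
  yellow wrinkled: (31 − 25.6875)² / 25.6875 = 1.0987
  green round: (37 − 25.6875)² / 25.6875 = 4.9819
  green wrinkled: (9 − 8.5625)² / 8.5625 = 0.0224
χ² = 3.7778 + 1.0987 + 4.9819 + 0.0224 = 9.8808 ≈ 9.881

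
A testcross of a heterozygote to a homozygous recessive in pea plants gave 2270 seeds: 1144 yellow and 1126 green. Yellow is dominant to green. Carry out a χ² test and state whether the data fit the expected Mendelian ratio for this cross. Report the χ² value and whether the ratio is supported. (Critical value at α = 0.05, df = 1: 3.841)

A testcross of a heterozygote (Aa × aa) gives a 1:1 phenotypic ratio.
Total ratio parts = 2. Expected numbers out of 2270:
  yellow: 2270 × 1/2 = 1135
  green: 2270 × 1/2 = 1135
χ² = Σ (O − E)² / E
  yellow: (1144 − 1135)² / 1135 = 0.0714
  green: (1126 − 1135)² / 1135 = 0.0714
χ² = 0.0714 + 0.0714 = 0.1428 ≈ 0.143
Degrees of freedom = 2 − 1 = 1; critical value at α = 0.05 is 3.841.
Since 0.143 < 3.841, we fail to reject the null hypothesis — the data are consistent with the 1:1 ratio.

0.143; consistent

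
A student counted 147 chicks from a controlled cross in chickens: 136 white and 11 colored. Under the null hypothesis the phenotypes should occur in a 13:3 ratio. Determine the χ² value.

The 13:3 ratio has 16 parts, so with N = 147 the expected counts are:
  white: 147 × 13/16 = 119.4375
  colored: 147 × 3/16 = 27.5625
χ² = Σ (O − E)² / E
  white: (136 − 119.4375)² / 119.4375 = 2.2967
  colored: (11 − 27.5625)² / 27.5625 = 9.9525
χ² = 2.2967 + 9.9525 = 12.2492 ≈ 12.249

12.249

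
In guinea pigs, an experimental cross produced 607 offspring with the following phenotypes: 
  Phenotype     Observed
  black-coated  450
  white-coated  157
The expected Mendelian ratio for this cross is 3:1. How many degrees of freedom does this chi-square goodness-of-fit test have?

1

A goodness-of-fit test with 2 phenotype classes has df = 2 − 1 = 1.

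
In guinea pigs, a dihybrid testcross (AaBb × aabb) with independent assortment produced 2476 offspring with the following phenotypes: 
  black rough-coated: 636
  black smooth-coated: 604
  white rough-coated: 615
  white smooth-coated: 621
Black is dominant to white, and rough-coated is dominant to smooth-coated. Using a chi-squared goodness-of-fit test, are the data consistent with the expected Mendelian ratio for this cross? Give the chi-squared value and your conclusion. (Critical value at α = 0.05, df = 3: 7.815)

0.863; consistent

A dihybrid testcross with independent assortment gives a 1:1:1:1 ratio.
Under the 1:1:1:1 hypothesis (Σ ratio = 4, N = 2476):
  black rough-coated: 2476 × 1/4 = 619
  black smooth-coated: 2476 × 1/4 = 619
  white rough-coated: 2476 × 1/4 = 619
  white smooth-coated: 2476 × 1/4 = 619
χ² = Σ (O − E)² / E
  black rough-coated: (636 − 619)² / 619 = 0.4669
  black smooth-coated: (604 − 619)² / 619 = 0.3635
  white rough-coated: (615 − 619)² / 619 = 0.0258
  white smooth-coated: (621 − 619)² / 619 = 0.0065
χ² = 0.4669 + 0.3635 + 0.0258 + 0.0065 = 0.8627 ≈ 0.863
Degrees of freedom = 4 − 1 = 3; critical value at α = 0.05 is 7.815.
Since 0.863 < 7.815, we fail to reject the null hypothesis — the data are consistent with the 1:1:1:1 ratio.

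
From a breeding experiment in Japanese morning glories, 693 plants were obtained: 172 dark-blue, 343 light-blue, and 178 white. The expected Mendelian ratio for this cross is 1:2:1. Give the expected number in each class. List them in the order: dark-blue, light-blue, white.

Total ratio parts = 4. Expected numbers out of 693:
  dark-blue: 693 × 1/4 = 173.25
  light-blue: 693 × 2/4 = 346.5
  white: 693 × 1/4 = 173.25

173.25, 346.5, 173.25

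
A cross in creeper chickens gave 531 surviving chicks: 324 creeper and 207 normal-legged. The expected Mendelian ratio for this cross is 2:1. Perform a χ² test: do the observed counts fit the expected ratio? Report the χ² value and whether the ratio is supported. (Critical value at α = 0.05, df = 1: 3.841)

7.627; not consistent

Expected counts for N = 531 under a 2:1 ratio (total parts = 3):
  creeper: 531 × 2/3 = 354
  normal-legged: 531 × 1/3 = 177
χ² = Σ (O − E)² / E
  creeper: (324 − 354)² / 354 = 2.5424
  normal-legged: (207 − 177)² / 177 = 5.0847
χ² = 2.5424 + 5.0847 = 7.6271 ≈ 7.627
Degrees of freedom = 2 − 1 = 1; critical value at α = 0.05 is 3.841.
Since 7.627 > 3.841, we reject the null hypothesis — the data do not fit the 2:1 ratio.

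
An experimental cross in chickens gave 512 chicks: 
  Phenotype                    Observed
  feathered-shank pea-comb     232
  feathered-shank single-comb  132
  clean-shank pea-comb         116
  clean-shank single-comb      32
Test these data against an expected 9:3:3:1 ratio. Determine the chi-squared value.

28.556

The 9:3:3:1 ratio has 16 parts, so with N = 512 the expected counts are:
  feathered-shank pea-comb: 512 × 9/16 = 288
  feathered-shank single-comb: 512 × 3/16 = 96
  clean-shank pea-comb: 512 × 3/16 = 96
  clean-shank single-comb: 512 × 1/16 = 32
χ² = Σ (O − E)² / E
  feathered-shank pea-comb: (232 − 288)² / 288 = 10.8889
  feathered-shank single-comb: (132 − 96)² / 96 = 13.5000
  clean-shank pea-comb: (116 − 96)² / 96 = 4.1667
  clean-shank single-comb: (32 − 32)² / 32 = 0.0000
χ² = 10.8889 + 13.5000 + 4.1667 + 0.0000 = 28.5556 ≈ 28.556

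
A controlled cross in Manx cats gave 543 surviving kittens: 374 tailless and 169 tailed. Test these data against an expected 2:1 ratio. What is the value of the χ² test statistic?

1.193

Expected counts for N = 543 under a 2:1 ratio (total parts = 3):
  tailless: 543 × 2/3 = 362
  tailed: 543 × 1/3 = 181
χ² = Σ (O − E)² / E
  tailless: (374 − 362)² / 362 = 0.3978
  tailed: (169 − 181)² / 181 = 0.7956
χ² = 0.3978 + 0.7956 = 1.1934 ≈ 1.193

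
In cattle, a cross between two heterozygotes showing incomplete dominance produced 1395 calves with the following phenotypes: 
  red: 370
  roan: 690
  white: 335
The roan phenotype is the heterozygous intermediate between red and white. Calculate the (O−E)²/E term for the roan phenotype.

0.081

With incomplete dominance, a heterozygote × heterozygote cross gives a 1:2:1 phenotypic ratio.
The 1:2:1 ratio has 4 parts, so with N = 1395 the expected counts are:
  red: 1395 × 1/4 = 348.75
  roan: 1395 × 2/4 = 697.5
  white: 1395 × 1/4 = 348.75
Contribution of roan: (690 − 697.5)² / 697.5 = 0.0806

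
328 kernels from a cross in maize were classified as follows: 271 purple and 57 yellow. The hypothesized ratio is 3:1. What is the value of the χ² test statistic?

The 3:1 ratio has 4 parts, so with N = 328 the expected counts are:
  purple: 328 × 3/4 = 246
  yellow: 328 × 1/4 = 82
χ² = Σ (O − E)² / E
  purple: (271 − 246)² / 246 = 2.5407
  yellow: (57 − 82)² / 82 = 7.6220
χ² = 2.5407 + 7.6220 = 10.1627 ≈ 10.163

10.163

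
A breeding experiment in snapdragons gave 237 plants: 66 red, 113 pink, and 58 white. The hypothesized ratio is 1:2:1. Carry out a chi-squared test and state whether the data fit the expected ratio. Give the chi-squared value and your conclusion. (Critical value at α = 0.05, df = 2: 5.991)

1.051; consistent

The 1:2:1 ratio has 4 parts, so with N = 237 the expected counts are:
  red: 237 × 1/4 = 59.25
  pink: 237 × 2/4 = 118.5
  white: 237 × 1/4 = 59.25
χ² = Σ (O − E)² / E
  red: (66 − 59.25)² / 59.25 = 0.7690
  pink: (113 − 118.5)² / 118.5 = 0.2553
  white: (58 − 59.25)² / 59.25 = 0.0264
χ² = 0.7690 + 0.2553 + 0.0264 = 1.0507 ≈ 1.051
Degrees of freedom = 3 − 1 = 2; critical value at α = 0.05 is 5.991.
Since 1.051 < 5.991, we fail to reject the null hypothesis — the data are consistent with the 1:2:1 ratio.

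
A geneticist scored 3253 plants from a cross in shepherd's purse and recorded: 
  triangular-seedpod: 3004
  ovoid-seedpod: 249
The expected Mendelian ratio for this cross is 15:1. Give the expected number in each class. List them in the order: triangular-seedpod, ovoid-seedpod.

The 15:1 ratio has 16 parts, so with N = 3253 the expected counts are:
  triangular-seedpod: 3253 × 15/16 = 3049.6875
  ovoid-seedpod: 3253 × 1/16 = 203.3125

3049.6875, 203.3125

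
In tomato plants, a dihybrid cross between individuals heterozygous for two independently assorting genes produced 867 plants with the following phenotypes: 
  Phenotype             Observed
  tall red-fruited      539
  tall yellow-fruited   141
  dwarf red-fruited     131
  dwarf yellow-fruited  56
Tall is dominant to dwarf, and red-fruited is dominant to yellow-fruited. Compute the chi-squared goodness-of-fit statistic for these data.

14.448

A dihybrid F₂ with independent assortment and complete dominance at both loci gives a 9:3:3:1 phenotypic ratio.
Under the 9:3:3:1 hypothesis (Σ ratio = 16, N = 867):
  tall red-fruited: 867 × 9/16 = 487.6875
  tall yellow-fruited: 867 × 3/16 = 162.5625
  dwarf red-fruited: 867 × 3/16 = 162.5625
  dwarf yellow-fruited: 867 × 1/16 = 54.1875
χ² = Σ (O − E)² / E
  tall red-fruited: (539 − 487.6875)² / 487.6875 = 5.3989
  tall yellow-fruited: (141 − 162.5625)² / 162.5625 = 2.8601
  dwarf red-fruited: (131 − 162.5625)² / 162.5625 = 6.1281
  dwarf yellow-fruited: (56 − 54.1875)² / 54.1875 = 0.0606
χ² = 5.3989 + 2.8601 + 6.1281 + 0.0606 = 14.4477 ≈ 14.448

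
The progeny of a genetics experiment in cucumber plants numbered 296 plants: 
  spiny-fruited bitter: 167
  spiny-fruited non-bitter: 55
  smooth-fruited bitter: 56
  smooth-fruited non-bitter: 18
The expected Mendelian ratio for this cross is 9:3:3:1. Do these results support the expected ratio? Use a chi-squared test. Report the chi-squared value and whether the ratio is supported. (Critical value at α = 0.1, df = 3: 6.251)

0.024; consistent

Expected counts for N = 296 under a 9:3:3:1 ratio (total parts = 16):
  spiny-fruited bitter: 296 × 9/16 = 166.5
  spiny-fruited non-bitter: 296 × 3/16 = 55.5
  smooth-fruited bitter: 296 × 3/16 = 55.5
  smooth-fruited non-bitter: 296 × 1/16 = 18.5
χ² = Σ (O − E)² / E
  spiny-fruited bitter: (167 − 166.5)² / 166.5 = 0.0015
  spiny-fruited non-bitter: (55 − 55.5)² / 55.5 = 0.0045
  smooth-fruited bitter: (56 − 55.5)² / 55.5 = 0.0045
  smooth-fruited non-bitter: (18 − 18.5)² / 18.5 = 0.0135
χ² = 0.0015 + 0.0045 + 0.0045 + 0.0135 = 0.024
Degrees of freedom = 4 − 1 = 3; critical value at α = 0.1 is 6.251.
Since 0.024 < 6.251, we fail to reject the null hypothesis — the data are consistent with the 9:3:3:1 ratio.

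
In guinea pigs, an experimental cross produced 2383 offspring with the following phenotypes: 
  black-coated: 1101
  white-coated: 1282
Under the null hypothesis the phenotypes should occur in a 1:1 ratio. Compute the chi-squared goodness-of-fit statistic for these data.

The 1:1 ratio has 2 parts, so with N = 2383 the expected counts are:
  black-coated: 2383 × 1/2 = 1191.5
  white-coated: 2383 × 1/2 = 1191.5
χ² = Σ (O − E)² / E
  black-coated: (1101 − 1191.5)² / 1191.5 = 6.8739
  white-coated: (1282 − 1191.5)² / 1191.5 = 6.8739
χ² = 6.8739 + 6.8739 = 13.7478 ≈ 13.748

13.748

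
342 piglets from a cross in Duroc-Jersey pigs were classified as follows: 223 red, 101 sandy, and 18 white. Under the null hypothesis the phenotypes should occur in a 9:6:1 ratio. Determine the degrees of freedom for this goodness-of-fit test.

2

A goodness-of-fit test with 3 phenotype classes has df = 3 − 1 = 2.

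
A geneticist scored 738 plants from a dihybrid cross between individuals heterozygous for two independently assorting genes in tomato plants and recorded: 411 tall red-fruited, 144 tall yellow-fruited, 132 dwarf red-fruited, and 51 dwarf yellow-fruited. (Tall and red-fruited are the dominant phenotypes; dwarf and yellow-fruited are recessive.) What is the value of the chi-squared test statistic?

A dihybrid F₂ with independent assortment and complete dominance at both loci gives a 9:3:3:1 phenotypic ratio.
Total ratio parts = 16. Expected numbers out of 738:
  tall red-fruited: 738 × 9/16 = 415.125
  tall yellow-fruited: 738 × 3/16 = 138.375
  dwarf red-fruited: 738 × 3/16 = 138.375
  dwarf yellow-fruited: 738 × 1/16 = 46.125
χ² = Σ (O − E)² / E
  tall red-fruited: (411 − 415.125)² / 415.125 = 0.0410
  tall yellow-fruited: (144 − 138.375)² / 138.375 = 0.2287
  dwarf red-fruited: (132 − 138.375)² / 138.375 = 0.2937
  dwarf yellow-fruited: (51 − 46.125)² / 46.125 = 0.5152
χ² = 0.0410 + 0.2287 + 0.2937 + 0.5152 = 1.0786 ≈ 1.079

1.079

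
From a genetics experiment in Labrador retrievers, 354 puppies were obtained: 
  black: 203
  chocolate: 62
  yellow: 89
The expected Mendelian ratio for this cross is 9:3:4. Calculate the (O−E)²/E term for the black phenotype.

0.075

Under the 9:3:4 hypothesis (Σ ratio = 16, N = 354):
  black: 354 × 9/16 = 199.125
  chocolate: 354 × 3/16 = 66.375
  yellow: 354 × 4/16 = 88.5
Contribution of black: (203 − 199.125)² / 199.125 = 0.0754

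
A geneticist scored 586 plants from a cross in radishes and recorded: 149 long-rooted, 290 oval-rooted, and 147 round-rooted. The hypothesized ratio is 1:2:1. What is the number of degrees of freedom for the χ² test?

A goodness-of-fit test with 3 phenotype classes has df = 3 − 1 = 2.

2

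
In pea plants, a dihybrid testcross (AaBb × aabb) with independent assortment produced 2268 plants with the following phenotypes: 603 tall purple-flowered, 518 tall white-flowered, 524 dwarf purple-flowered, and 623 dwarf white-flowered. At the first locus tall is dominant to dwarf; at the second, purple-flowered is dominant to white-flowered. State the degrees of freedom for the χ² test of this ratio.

A dihybrid testcross with independent assortment gives a 1:1:1:1 ratio.
A goodness-of-fit test with 4 phenotype classes has df = 4 − 1 = 3.

3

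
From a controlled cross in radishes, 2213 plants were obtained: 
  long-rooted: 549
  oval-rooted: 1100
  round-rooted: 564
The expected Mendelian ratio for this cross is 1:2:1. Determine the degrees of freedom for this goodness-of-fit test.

2

A goodness-of-fit test with 3 phenotype classes has df = 3 − 1 = 2.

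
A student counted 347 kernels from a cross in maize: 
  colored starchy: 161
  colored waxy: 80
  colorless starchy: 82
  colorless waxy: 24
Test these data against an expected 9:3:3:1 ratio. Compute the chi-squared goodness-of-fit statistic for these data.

Under the 9:3:3:1 hypothesis (Σ ratio = 16, N = 347):
  colored starchy: 347 × 9/16 = 195.1875
  colored waxy: 347 × 3/16 = 65.0625
  colorless starchy: 347 × 3/16 = 65.0625
  colorless waxy: 347 × 1/16 = 21.6875
χ² = Σ (O − E)² / E
  colored starchy: (161 − 195.1875)² / 195.1875 = 5.9880
  colored waxy: (80 − 65.0625)² / 65.0625 = 3.4295
  colorless starchy: (82 − 65.0625)² / 65.0625 = 4.4093
  colorless waxy: (24 − 21.6875)² / 21.6875 = 0.2466
χ² = 5.9880 + 3.4295 + 4.4093 + 0.2466 = 14.0734 ≈ 14.073

14.073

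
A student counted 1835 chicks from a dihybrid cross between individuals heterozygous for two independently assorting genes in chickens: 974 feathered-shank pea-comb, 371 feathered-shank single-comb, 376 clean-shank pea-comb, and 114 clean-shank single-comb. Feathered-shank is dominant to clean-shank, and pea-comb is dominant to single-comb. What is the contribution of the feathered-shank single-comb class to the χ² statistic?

A dihybrid F₂ with independent assortment and complete dominance at both loci gives a 9:3:3:1 phenotypic ratio.
Total ratio parts = 16. Expected numbers out of 1835:
  feathered-shank pea-comb: 1835 × 9/16 = 1032.1875
  feathered-shank single-comb: 1835 × 3/16 = 344.0625
  clean-shank pea-comb: 1835 × 3/16 = 344.0625
  clean-shank single-comb: 1835 × 1/16 = 114.6875
Contribution of feathered-shank single-comb: (371 − 344.0625)² / 344.0625 = 2.1090

2.109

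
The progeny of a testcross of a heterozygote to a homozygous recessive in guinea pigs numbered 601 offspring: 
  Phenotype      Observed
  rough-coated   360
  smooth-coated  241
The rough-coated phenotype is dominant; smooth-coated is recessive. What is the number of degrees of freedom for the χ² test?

A testcross of a heterozygote (Aa × aa) gives a 1:1 phenotypic ratio.
A goodness-of-fit test with 2 phenotype classes has df = 2 − 1 = 1.

1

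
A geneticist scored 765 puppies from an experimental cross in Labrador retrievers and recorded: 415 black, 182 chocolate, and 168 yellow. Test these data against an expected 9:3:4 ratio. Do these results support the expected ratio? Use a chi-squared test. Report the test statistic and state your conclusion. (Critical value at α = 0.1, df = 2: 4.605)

Under the 9:3:4 hypothesis (Σ ratio = 16, N = 765):
  black: 765 × 9/16 = 430.3125
  chocolate: 765 × 3/16 = 143.4375
  yellow: 765 × 4/16 = 191.25
χ² = Σ (O − E)² / E
  black: (415 − 430.3125)² / 430.3125 = 0.5449
  chocolate: (182 − 143.4375)² / 143.4375 = 10.3673
  yellow: (168 − 191.25)² / 191.25 = 2.8265
χ² = 0.5449 + 10.3673 + 2.8265 = 13.7387 ≈ 13.739
Degrees of freedom = 3 − 1 = 2; critical value at α = 0.1 is 4.605.
Since 13.739 > 4.605, we reject the null hypothesis — the data do not fit the 9:3:4 ratio.

13.739; not consistent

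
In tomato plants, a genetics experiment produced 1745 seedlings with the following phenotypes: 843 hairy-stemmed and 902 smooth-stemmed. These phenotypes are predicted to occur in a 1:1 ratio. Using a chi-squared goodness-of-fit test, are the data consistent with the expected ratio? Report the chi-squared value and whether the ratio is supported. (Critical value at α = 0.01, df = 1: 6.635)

1.995; consistent

Total ratio parts = 2. Expected numbers out of 1745:
  hairy-stemmed: 1745 × 1/2 = 872.5
  smooth-stemmed: 1745 × 1/2 = 872.5
χ² = Σ (O − E)² / E
  hairy-stemmed: (843 − 872.5)² / 872.5 = 0.9974
  smooth-stemmed: (902 − 872.5)² / 872.5 = 0.9974
χ² = 0.9974 + 0.9974 = 1.9948 ≈ 1.995
Degrees of freedom = 2 − 1 = 1; critical value at α = 0.01 is 6.635.
Since 1.995 < 6.635, we fail to reject the null hypothesis — the data are consistent with the 1:1 ratio.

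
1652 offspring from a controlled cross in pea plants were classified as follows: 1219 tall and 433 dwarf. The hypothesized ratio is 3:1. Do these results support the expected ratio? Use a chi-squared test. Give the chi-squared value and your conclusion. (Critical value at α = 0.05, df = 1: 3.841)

Under the 3:1 hypothesis (Σ ratio = 4, N = 1652):
  tall: 1652 × 3/4 = 1239
  dwarf: 1652 × 1/4 = 413
χ² = Σ (O − E)² / E
  tall: (1219 − 1239)² / 1239 = 0.3228
  dwarf: (433 − 413)² / 413 = 0.9685
χ² = 0.3228 + 0.9685 = 1.2913 ≈ 1.291
Degrees of freedom = 2 − 1 = 1; critical value at α = 0.05 is 3.841.
Since 1.291 < 3.841, we fail to reject the null hypothesis — the data are consistent with the 3:1 ratio.

1.291; consistent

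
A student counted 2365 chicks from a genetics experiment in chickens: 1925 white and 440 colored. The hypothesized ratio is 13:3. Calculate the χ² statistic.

0.033

The 13:3 ratio has 16 parts, so with N = 2365 the expected counts are:
  white: 2365 × 13/16 = 1921.5625
  colored: 2365 × 3/16 = 443.4375
χ² = Σ (O − E)² / E
  white: (1925 − 1921.5625)² / 1921.5625 = 0.0061
  colored: (440 − 443.4375)² / 443.4375 = 0.0266
χ² = 0.0061 + 0.0266 = 0.0327 ≈ 0.033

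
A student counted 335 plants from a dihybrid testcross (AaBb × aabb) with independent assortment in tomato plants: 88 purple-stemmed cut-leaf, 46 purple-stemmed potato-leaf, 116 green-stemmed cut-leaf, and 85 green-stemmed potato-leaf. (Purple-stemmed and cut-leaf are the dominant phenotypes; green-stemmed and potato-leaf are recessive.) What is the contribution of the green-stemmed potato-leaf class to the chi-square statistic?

0.019

A dihybrid testcross with independent assortment gives a 1:1:1:1 ratio.
Total ratio parts = 4. Expected numbers out of 335:
  purple-stemmed cut-leaf: 335 × 1/4 = 83.75
  purple-stemmed potato-leaf: 335 × 1/4 = 83.75
  green-stemmed cut-leaf: 335 × 1/4 = 83.75
  green-stemmed potato-leaf: 335 × 1/4 = 83.75
Contribution of green-stemmed potato-leaf: (85 − 83.75)² / 83.75 = 0.0187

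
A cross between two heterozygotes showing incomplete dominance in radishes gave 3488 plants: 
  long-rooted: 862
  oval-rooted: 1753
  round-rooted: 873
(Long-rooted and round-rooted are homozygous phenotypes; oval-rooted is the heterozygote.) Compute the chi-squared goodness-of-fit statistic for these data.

0.162

With incomplete dominance, a heterozygote × heterozygote cross gives a 1:2:1 phenotypic ratio.
Under the 1:2:1 hypothesis (Σ ratio = 4, N = 3488):
  long-rooted: 3488 × 1/4 = 872
  oval-rooted: 3488 × 2/4 = 1744
  round-rooted: 3488 × 1/4 = 872
χ² = Σ (O − E)² / E
  long-rooted: (862 − 872)² / 872 = 0.1147
  oval-rooted: (1753 − 1744)² / 1744 = 0.0464
  round-rooted: (873 − 872)² / 872 = 0.0011
χ² = 0.1147 + 0.0464 + 0.0011 = 0.1622 ≈ 0.162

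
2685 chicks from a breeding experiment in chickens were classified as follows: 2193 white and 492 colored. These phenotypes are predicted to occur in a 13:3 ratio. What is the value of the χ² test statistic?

Expected counts for N = 2685 under a 13:3 ratio (total parts = 16):
  white: 2685 × 13/16 = 2181.5625
  colored: 2685 × 3/16 = 503.4375
χ² = Σ (O − E)² / E
  white: (2193 − 2181.5625)² / 2181.5625 = 0.0600
  colored: (492 − 503.4375)² / 503.4375 = 0.2598
χ² = 0.0600 + 0.2598 = 0.3198 ≈ 0.320

0.320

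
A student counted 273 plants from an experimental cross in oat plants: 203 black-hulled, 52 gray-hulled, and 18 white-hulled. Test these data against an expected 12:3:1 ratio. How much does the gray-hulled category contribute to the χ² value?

Under the 12:3:1 hypothesis (Σ ratio = 16, N = 273):
  black-hulled: 273 × 12/16 = 204.75
  gray-hulled: 273 × 3/16 = 51.1875
  white-hulled: 273 × 1/16 = 17.0625
Contribution of gray-hulled: (52 − 51.1875)² / 51.1875 = 0.0129

0.013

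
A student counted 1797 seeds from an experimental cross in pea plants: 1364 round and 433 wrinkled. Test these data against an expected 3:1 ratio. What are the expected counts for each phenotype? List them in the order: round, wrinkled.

1347.75, 449.25

Expected counts for N = 1797 under a 3:1 ratio (total parts = 4):
  round: 1797 × 3/4 = 1347.75
  wrinkled: 1797 × 1/4 = 449.25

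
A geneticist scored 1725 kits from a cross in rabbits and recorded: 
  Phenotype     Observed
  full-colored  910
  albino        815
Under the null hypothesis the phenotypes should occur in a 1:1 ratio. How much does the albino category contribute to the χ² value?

2.616

Under the 1:1 hypothesis (Σ ratio = 2, N = 1725):
  full-colored: 1725 × 1/2 = 862.5
  albino: 1725 × 1/2 = 862.5
Contribution of albino: (815 − 862.5)² / 862.5 = 2.6159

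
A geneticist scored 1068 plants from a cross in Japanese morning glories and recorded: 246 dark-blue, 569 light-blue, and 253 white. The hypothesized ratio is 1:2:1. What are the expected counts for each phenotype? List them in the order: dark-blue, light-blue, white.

267, 534, 267

Under the 1:2:1 hypothesis (Σ ratio = 4, N = 1068):
  dark-blue: 1068 × 1/4 = 267
  light-blue: 1068 × 2/4 = 534
  white: 1068 × 1/4 = 267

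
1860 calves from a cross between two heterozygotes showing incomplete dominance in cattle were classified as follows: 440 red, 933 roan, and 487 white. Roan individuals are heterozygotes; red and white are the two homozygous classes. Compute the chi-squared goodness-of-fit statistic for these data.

2.395

With incomplete dominance, a heterozygote × heterozygote cross gives a 1:2:1 phenotypic ratio.
Expected counts for N = 1860 under a 1:2:1 ratio (total parts = 4):
  red: 1860 × 1/4 = 465
  roan: 1860 × 2/4 = 930
  white: 1860 × 1/4 = 465
χ² = Σ (O − E)² / E
  red: (440 − 465)² / 465 = 1.3441
  roan: (933 − 930)² / 930 = 0.0097
  white: (487 − 465)² / 465 = 1.0409
χ² = 1.3441 + 0.0097 + 1.0409 = 2.3947 ≈ 2.395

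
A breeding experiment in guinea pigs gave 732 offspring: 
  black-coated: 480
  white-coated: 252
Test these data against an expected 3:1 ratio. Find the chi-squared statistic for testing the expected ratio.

34.689

Total ratio parts = 4. Expected numbers out of 732:
  black-coated: 732 × 3/4 = 549
  white-coated: 732 × 1/4 = 183
χ² = Σ (O − E)² / E
  black-coated: (480 − 549)² / 549 = 8.6721
  white-coated: (252 − 183)² / 183 = 26.0164
χ² = 8.6721 + 26.0164 = 34.6885 ≈ 34.689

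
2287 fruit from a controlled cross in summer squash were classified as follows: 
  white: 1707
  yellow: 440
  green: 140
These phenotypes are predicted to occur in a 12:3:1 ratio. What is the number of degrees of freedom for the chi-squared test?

A goodness-of-fit test with 3 phenotype classes has df = 3 − 1 = 2.

2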